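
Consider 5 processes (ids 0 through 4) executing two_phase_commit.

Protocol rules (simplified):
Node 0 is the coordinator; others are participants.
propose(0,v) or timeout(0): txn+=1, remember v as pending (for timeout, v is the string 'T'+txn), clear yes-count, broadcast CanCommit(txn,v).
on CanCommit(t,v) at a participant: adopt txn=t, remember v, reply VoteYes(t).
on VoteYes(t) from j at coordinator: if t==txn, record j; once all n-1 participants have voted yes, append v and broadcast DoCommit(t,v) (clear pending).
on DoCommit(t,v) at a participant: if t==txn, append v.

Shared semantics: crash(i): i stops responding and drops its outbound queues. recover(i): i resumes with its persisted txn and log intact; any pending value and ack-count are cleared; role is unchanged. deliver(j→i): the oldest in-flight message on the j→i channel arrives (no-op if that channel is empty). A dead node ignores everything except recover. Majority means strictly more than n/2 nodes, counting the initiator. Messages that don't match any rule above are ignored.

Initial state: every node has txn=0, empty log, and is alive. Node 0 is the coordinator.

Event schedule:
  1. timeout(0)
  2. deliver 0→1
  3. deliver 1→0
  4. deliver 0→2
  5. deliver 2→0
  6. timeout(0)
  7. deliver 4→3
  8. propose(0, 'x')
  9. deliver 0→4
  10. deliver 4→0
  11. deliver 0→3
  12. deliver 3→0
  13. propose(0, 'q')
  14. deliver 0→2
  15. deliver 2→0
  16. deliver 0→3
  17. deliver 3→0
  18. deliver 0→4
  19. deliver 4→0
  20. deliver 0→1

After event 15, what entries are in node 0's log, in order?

empty

step 1 timeout(0): 0={coor,t=1,log=-}
step 2 deliver 0→1: 1={part,t=1,log=-}
step 3 deliver 1→0: —
step 4 deliver 0→2: 2={part,t=1,log=-}
step 5 deliver 2→0: —
step 6 timeout(0): 0={coor,t=2,log=-}
step 7 deliver 4→3: —
step 8 propose(0,'x'): 0={coor,t=3,log=-}
step 9 deliver 0→4: 4={part,t=1,log=-}
step 10 deliver 4→0: —
step 11 deliver 0→3: 3={part,t=1,log=-}
step 12 deliver 3→0: —
step 13 propose(0,'q'): 0={coor,t=4,log=-}
step 14 deliver 0→2: 2={part,t=2,log=-}
step 15 deliver 2→0: —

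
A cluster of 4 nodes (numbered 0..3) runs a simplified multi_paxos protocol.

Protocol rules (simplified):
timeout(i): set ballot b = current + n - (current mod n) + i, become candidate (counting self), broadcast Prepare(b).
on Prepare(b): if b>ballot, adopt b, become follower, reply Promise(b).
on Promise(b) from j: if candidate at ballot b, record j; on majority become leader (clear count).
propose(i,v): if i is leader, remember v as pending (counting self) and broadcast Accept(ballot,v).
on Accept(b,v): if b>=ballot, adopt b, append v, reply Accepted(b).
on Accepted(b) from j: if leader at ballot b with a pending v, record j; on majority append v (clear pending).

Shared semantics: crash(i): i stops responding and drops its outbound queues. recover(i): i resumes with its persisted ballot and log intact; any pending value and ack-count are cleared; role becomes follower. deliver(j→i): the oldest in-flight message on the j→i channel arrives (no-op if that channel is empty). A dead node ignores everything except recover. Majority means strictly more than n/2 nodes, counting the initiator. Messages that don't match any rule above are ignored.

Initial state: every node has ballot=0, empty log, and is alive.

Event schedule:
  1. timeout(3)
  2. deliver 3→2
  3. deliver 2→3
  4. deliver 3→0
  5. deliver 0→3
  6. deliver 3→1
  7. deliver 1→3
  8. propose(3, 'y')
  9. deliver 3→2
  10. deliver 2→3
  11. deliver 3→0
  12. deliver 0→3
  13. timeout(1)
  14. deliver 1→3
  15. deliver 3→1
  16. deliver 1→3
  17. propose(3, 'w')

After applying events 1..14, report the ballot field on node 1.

step 1 timeout(3): 3={cand,b=7,log=-}
step 2 deliver 3→2: 2={foll,b=7,log=-}
step 3 deliver 2→3: —
step 4 deliver 3→0: 0={foll,b=7,log=-}
step 5 deliver 0→3: 3={lead,b=7,log=-}
step 6 deliver 3→1: 1={foll,b=7,log=-}
step 7 deliver 1→3: —
step 8 propose(3,'y'): —
step 9 deliver 3→2: 2={foll,b=7,log=y}
step 10 deliver 2→3: —
step 11 deliver 3→0: 0={foll,b=7,log=y}
step 12 deliver 0→3: 3={lead,b=7,log=y}
step 13 timeout(1): 1={cand,b=9,log=-}
step 14 deliver 1→3: 3={foll,b=9,log=y}

9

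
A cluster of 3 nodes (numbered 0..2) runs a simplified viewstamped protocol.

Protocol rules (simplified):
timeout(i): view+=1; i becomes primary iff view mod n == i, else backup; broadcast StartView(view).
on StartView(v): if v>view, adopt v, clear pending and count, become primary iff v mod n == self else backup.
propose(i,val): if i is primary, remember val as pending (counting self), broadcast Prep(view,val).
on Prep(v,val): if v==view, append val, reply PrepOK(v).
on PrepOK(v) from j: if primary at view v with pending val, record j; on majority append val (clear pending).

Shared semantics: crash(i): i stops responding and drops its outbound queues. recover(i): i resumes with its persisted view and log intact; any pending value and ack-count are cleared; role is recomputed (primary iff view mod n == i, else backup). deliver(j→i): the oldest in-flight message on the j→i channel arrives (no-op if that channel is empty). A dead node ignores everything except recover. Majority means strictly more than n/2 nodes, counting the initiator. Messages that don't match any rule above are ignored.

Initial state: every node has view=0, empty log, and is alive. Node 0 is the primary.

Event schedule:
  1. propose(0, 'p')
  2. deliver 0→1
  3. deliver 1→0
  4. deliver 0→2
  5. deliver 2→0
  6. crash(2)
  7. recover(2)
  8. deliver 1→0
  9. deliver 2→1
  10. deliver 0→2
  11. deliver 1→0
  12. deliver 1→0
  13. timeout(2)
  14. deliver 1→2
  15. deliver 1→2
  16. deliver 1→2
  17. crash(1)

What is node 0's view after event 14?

e1 propose(0,'p'): ·
e2 deliver 0→1: 1[back,v=0,p]
e3 deliver 1→0: 0[prim,v=0,p]
e4 deliver 0→2: 2[back,v=0,p]
e5 deliver 2→0: ·
e6 crash(2): 2[✗back,v=0,p]
e7 recover(2): 2[back,v=0,p]
e8 deliver 1→0: ·
e9 deliver 2→1: ·
e10 deliver 0→2: ·
e11 deliver 1→0: ·
e12 deliver 1→0: ·
e13 timeout(2): 2[back,v=1,p]
e14 deliver 1→2: ·

0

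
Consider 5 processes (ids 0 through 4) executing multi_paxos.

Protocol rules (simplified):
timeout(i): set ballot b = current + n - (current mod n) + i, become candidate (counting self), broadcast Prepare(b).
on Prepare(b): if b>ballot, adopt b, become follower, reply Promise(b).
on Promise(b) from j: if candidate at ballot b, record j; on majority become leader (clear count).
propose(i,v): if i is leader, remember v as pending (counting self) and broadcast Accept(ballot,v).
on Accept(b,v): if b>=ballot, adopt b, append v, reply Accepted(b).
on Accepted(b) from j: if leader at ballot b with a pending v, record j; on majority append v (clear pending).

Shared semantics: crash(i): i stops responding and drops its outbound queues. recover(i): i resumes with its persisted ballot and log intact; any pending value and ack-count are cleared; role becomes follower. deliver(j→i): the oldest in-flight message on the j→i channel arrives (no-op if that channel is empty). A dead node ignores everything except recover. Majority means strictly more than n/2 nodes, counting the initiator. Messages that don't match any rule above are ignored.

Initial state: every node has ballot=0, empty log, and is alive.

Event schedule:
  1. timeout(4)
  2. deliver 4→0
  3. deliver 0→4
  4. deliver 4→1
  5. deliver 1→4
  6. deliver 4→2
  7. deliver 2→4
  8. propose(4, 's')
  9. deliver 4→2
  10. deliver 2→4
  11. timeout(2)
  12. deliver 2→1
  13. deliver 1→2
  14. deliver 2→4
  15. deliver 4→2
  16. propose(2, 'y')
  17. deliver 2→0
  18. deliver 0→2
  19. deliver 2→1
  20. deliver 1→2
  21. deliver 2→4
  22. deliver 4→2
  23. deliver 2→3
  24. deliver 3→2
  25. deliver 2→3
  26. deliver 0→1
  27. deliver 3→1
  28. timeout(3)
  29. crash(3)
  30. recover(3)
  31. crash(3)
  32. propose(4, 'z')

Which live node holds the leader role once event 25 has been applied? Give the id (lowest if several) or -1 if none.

2

1. timeout(4):  <4:cand b9 ->
2. deliver 4→0:  <0:foll b9 ->
3. deliver 0→4:  nop
4. deliver 4→1:  <1:foll b9 ->
5. deliver 1→4:  <4:lead b9 ->
6. deliver 4→2:  <2:foll b9 ->
7. deliver 2→4:  nop
8. propose(4,'s'):  nop
9. deliver 4→2:  <2:foll b9 s>
10. deliver 2→4:  nop
11. timeout(2):  <2:cand b12 s>
12. deliver 2→1:  <1:foll b12 ->
13. deliver 1→2:  nop
14. deliver 2→4:  <4:foll b12 ->
15. deliver 4→2:  <2:lead b12 s>
16. propose(2,'y'):  nop
17. deliver 2→0:  <0:foll b12 ->
18. deliver 0→2:  nop
19. deliver 2→1:  <1:foll b12 y>
20. deliver 1→2:  nop
21. deliver 2→4:  <4:foll b12 y>
22. deliver 4→2:  <2:lead b12 s,y>
23. deliver 2→3:  <3:foll b12 ->
24. deliver 3→2:  nop
25. deliver 2→3:  <3:foll b12 y>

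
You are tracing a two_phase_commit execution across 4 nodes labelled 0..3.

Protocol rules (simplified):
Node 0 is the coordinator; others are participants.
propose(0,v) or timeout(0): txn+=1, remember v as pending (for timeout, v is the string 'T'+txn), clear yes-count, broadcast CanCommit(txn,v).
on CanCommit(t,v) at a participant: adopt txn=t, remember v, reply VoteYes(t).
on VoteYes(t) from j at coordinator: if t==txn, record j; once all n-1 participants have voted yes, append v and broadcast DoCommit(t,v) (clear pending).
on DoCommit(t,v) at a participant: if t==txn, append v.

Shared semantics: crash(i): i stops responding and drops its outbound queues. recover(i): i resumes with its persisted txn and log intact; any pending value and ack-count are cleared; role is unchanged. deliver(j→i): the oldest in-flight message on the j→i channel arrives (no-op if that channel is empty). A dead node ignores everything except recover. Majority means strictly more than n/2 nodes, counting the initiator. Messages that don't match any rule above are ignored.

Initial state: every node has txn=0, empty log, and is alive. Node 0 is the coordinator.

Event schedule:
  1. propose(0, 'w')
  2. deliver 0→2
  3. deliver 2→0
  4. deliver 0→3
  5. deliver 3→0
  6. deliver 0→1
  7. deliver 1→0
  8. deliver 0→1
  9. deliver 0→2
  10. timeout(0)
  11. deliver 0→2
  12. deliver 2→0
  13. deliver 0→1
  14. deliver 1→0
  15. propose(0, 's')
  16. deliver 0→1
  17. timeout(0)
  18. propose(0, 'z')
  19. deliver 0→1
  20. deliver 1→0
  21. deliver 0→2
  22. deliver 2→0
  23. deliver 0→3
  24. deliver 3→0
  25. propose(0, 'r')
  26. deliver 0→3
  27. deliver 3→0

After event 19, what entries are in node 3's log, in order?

step 1 propose(0,'w'): 0={coor,t=1,log=-}
step 2 deliver 0→2: 2={part,t=1,log=-}
step 3 deliver 2→0: —
step 4 deliver 0→3: 3={part,t=1,log=-}
step 5 deliver 3→0: —
step 6 deliver 0→1: 1={part,t=1,log=-}
step 7 deliver 1→0: 0={coor,t=1,log=w}
step 8 deliver 0→1: 1={part,t=1,log=w}
step 9 deliver 0→2: 2={part,t=1,log=w}
step 10 timeout(0): 0={coor,t=2,log=w}
step 11 deliver 0→2: 2={part,t=2,log=w}
step 12 deliver 2→0: —
step 13 deliver 0→1: 1={part,t=2,log=w}
step 14 deliver 1→0: —
step 15 propose(0,'s'): 0={coor,t=3,log=w}
step 16 deliver 0→1: 1={part,t=3,log=w}
step 17 timeout(0): 0={coor,t=4,log=w}
step 18 propose(0,'z'): 0={coor,t=5,log=w}
step 19 deliver 0→1: 1={part,t=4,log=w}

empty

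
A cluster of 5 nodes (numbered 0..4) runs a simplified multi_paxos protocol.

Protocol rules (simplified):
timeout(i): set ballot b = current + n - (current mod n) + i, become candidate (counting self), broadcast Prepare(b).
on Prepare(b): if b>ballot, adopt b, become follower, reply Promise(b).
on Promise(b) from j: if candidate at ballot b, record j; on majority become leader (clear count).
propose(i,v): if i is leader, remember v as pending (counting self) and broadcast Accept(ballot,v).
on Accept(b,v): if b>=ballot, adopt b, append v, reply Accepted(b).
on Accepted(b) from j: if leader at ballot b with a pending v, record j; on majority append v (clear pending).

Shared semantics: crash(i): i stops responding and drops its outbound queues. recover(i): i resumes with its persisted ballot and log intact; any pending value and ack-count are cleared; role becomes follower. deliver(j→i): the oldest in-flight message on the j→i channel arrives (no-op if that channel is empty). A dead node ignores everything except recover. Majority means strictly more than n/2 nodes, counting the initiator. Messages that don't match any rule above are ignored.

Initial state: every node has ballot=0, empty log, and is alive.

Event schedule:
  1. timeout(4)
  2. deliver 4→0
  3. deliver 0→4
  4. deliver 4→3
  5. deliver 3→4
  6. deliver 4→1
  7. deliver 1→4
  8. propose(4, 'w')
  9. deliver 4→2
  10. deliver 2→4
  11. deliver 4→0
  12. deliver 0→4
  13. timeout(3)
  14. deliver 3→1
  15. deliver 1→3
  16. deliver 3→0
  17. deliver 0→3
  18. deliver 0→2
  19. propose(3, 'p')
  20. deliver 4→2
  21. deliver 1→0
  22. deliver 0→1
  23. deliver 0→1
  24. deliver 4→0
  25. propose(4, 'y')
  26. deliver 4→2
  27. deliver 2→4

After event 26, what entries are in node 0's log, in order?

e1 timeout(4): 4[cand,b=9,-]
e2 deliver 4→0: 0[foll,b=9,-]
e3 deliver 0→4: ·
e4 deliver 4→3: 3[foll,b=9,-]
e5 deliver 3→4: 4[lead,b=9,-]
e6 deliver 4→1: 1[foll,b=9,-]
e7 deliver 1→4: ·
e8 propose(4,'w'): ·
e9 deliver 4→2: 2[foll,b=9,-]
e10 deliver 2→4: ·
e11 deliver 4→0: 0[foll,b=9,w]
e12 deliver 0→4: ·
e13 timeout(3): 3[cand,b=13,-]
e14 deliver 3→1: 1[foll,b=13,-]
e15 deliver 1→3: ·
e16 deliver 3→0: 0[foll,b=13,w]
e17 deliver 0→3: 3[lead,b=13,-]
e18 deliver 0→2: ·
e19 propose(3,'p'): ·
e20 deliver 4→2: 2[foll,b=9,w]
e21 deliver 1→0: ·
e22 deliver 0→1: ·
e23 deliver 0→1: ·
e24 deliver 4→0: ·
e25 propose(4,'y'): ·
e26 deliver 4→2: 2[foll,b=9,w,y]

w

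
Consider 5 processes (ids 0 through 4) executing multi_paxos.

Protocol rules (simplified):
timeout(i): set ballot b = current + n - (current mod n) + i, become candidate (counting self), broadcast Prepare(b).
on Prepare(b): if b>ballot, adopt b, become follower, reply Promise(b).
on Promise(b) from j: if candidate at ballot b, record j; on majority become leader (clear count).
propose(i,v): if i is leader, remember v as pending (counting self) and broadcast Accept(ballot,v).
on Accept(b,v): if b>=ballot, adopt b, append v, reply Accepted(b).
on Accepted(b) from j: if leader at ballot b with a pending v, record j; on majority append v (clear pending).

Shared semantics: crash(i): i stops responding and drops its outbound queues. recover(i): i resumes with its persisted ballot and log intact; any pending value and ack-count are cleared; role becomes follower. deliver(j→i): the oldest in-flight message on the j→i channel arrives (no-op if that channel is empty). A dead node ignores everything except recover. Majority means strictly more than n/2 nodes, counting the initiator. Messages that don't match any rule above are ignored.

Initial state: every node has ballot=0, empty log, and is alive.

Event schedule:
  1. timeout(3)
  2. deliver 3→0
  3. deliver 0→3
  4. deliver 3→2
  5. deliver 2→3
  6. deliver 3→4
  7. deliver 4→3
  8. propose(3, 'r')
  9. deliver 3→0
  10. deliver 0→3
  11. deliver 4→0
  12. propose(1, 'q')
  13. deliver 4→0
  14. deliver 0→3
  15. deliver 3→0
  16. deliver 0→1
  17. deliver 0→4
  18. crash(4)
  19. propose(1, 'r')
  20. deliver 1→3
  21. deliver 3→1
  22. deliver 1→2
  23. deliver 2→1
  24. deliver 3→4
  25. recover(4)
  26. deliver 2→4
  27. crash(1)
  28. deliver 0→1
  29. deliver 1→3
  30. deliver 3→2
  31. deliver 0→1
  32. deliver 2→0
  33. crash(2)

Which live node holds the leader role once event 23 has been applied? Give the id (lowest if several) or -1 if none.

[1] timeout(3) → N3(cand b8 [-])
[2] deliver 3→0 → N0(foll b8 [-])
[3] deliver 0→3 → ∅
[4] deliver 3→2 → N2(foll b8 [-])
[5] deliver 2→3 → N3(lead b8 [-])
[6] deliver 3→4 → N4(foll b8 [-])
[7] deliver 4→3 → ∅
[8] propose(3,'r') → ∅
[9] deliver 3→0 → N0(foll b8 [r])
[10] deliver 0→3 → ∅
[11] deliver 4→0 → ∅
[12] propose(1,'q') → ∅
[13] deliver 4→0 → ∅
[14] deliver 0→3 → ∅
[15] deliver 3→0 → ∅
[16] deliver 0→1 → ∅
[17] deliver 0→4 → ∅
[18] crash(4) → N4(✗foll b8 [-])
[19] propose(1,'r') → ∅
[20] deliver 1→3 → ∅
[21] deliver 3→1 → N1(foll b8 [-])
[22] deliver 1→2 → ∅
[23] deliver 2→1 → ∅

3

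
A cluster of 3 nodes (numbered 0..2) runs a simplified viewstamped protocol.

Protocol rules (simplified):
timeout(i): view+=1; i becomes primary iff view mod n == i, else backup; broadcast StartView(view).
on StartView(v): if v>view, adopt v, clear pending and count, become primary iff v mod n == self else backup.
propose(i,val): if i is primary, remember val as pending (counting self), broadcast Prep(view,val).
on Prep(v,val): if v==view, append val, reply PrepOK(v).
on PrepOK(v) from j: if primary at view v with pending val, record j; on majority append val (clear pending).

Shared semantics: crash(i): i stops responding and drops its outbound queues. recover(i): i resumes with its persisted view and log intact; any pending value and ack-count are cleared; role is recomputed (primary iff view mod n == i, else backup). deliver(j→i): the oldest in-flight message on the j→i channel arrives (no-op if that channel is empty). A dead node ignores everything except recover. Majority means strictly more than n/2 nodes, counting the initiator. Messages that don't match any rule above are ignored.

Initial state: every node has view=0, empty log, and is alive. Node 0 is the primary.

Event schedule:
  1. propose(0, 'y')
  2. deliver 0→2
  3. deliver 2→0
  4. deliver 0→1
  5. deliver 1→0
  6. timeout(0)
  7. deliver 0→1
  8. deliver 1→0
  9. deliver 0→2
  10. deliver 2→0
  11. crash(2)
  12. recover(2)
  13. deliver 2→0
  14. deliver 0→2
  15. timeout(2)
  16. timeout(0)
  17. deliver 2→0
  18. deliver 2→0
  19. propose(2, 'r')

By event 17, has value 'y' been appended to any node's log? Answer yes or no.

yes

1. propose(0,'y'):  nop
2. deliver 0→2:  <2:back v0 y>
3. deliver 2→0:  <0:prim v0 y>
4. deliver 0→1:  <1:back v0 y>
5. deliver 1→0:  nop
6. timeout(0):  <0:back v1 y>
7. deliver 0→1:  <1:prim v1 y>
8. deliver 1→0:  nop
9. deliver 0→2:  <2:back v1 y>
10. deliver 2→0:  nop
11. crash(2):  <2:✗back v1 y>
12. recover(2):  <2:back v1 y>
13. deliver 2→0:  nop
14. deliver 0→2:  nop
15. timeout(2):  <2:prim v2 y>
16. timeout(0):  <0:back v2 y>
17. deliver 2→0:  nop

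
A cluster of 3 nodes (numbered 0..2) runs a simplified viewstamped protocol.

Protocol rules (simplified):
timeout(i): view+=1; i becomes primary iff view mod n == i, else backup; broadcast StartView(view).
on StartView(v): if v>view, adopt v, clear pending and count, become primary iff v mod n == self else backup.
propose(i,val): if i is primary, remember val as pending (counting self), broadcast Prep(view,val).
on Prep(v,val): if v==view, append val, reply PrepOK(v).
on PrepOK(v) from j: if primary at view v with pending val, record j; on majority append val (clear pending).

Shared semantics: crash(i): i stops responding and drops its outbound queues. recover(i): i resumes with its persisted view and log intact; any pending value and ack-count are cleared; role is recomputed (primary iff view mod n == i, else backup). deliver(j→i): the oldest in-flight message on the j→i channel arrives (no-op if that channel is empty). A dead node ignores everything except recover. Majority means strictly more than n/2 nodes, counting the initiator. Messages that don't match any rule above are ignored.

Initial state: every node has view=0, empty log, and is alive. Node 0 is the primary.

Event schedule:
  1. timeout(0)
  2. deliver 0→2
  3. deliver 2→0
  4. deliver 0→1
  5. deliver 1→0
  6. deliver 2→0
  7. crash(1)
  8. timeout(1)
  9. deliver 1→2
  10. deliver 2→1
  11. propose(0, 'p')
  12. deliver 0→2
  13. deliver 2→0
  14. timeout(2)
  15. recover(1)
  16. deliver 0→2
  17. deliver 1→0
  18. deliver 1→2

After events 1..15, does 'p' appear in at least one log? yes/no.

step 1 timeout(0): 0={back,v=1,log=-}
step 2 deliver 0→2: 2={back,v=1,log=-}
step 3 deliver 2→0: —
step 4 deliver 0→1: 1={prim,v=1,log=-}
step 5 deliver 1→0: —
step 6 deliver 2→0: —
step 7 crash(1): 1={✗prim,v=1,log=-}
step 8 timeout(1): —
step 9 deliver 1→2: —
step 10 deliver 2→1: —
step 11 propose(0,'p'): —
step 12 deliver 0→2: —
step 13 deliver 2→0: —
step 14 timeout(2): 2={prim,v=2,log=-}
step 15 recover(1): 1={prim,v=1,log=-}

no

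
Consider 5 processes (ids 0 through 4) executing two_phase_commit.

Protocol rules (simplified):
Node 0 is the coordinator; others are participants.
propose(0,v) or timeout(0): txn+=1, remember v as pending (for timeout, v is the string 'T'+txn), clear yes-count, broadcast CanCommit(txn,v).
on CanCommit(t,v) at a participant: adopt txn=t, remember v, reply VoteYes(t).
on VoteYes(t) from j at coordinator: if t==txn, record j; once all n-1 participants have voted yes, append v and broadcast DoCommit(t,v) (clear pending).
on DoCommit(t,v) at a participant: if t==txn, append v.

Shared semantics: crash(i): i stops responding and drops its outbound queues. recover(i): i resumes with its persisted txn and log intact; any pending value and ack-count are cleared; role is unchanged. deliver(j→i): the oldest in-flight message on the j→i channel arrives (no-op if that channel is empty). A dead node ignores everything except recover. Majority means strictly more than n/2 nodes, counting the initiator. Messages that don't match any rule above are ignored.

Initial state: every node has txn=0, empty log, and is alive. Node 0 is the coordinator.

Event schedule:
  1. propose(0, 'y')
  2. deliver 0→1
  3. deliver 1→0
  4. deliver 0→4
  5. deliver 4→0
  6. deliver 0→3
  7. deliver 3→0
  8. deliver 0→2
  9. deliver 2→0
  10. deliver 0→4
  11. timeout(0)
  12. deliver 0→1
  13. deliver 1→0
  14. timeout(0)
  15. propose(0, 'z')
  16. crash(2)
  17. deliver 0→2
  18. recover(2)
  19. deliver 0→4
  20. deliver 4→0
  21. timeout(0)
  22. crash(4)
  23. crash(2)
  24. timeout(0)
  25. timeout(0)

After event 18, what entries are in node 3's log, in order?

empty

1. propose(0,'y'):  <0:coor t1 ->
2. deliver 0→1:  <1:part t1 ->
3. deliver 1→0:  nop
4. deliver 0→4:  <4:part t1 ->
5. deliver 4→0:  nop
6. deliver 0→3:  <3:part t1 ->
7. deliver 3→0:  nop
8. deliver 0→2:  <2:part t1 ->
9. deliver 2→0:  <0:coor t1 y>
10. deliver 0→4:  <4:part t1 y>
11. timeout(0):  <0:coor t2 y>
12. deliver 0→1:  <1:part t1 y>
13. deliver 1→0:  nop
14. timeout(0):  <0:coor t3 y>
15. propose(0,'z'):  <0:coor t4 y>
16. crash(2):  <2:✗part t1 ->
17. deliver 0→2:  nop
18. recover(2):  <2:part t1 ->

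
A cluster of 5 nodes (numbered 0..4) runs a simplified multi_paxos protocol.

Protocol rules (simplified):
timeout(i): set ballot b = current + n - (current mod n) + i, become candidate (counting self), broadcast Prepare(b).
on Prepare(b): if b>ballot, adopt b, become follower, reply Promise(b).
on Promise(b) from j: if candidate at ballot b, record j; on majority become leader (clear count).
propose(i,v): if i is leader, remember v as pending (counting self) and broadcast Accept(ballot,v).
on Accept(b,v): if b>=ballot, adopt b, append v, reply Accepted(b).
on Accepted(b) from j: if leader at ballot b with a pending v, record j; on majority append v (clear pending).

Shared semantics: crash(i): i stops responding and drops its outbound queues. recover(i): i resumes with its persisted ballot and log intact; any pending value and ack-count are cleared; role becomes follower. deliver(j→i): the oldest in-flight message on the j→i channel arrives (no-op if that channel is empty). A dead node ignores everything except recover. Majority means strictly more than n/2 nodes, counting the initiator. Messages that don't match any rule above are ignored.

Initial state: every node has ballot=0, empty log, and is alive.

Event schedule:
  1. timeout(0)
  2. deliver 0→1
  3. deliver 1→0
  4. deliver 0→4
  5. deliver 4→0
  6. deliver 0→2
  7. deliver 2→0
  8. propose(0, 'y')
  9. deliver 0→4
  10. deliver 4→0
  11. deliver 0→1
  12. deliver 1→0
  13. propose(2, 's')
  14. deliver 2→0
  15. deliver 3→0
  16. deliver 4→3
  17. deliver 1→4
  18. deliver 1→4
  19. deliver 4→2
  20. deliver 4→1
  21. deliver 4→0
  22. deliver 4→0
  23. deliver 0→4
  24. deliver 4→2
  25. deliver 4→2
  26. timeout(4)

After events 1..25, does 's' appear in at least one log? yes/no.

step 1 timeout(0): 0={cand,b=5,log=-}
step 2 deliver 0→1: 1={foll,b=5,log=-}
step 3 deliver 1→0: —
step 4 deliver 0→4: 4={foll,b=5,log=-}
step 5 deliver 4→0: 0={lead,b=5,log=-}
step 6 deliver 0→2: 2={foll,b=5,log=-}
step 7 deliver 2→0: —
step 8 propose(0,'y'): —
step 9 deliver 0→4: 4={foll,b=5,log=y}
step 10 deliver 4→0: —
step 11 deliver 0→1: 1={foll,b=5,log=y}
step 12 deliver 1→0: 0={lead,b=5,log=y}
step 13 propose(2,'s'): —
step 14 deliver 2→0: —
step 15 deliver 3→0: —
step 16 deliver 4→3: —
step 17 deliver 1→4: —
step 18 deliver 1→4: —
step 19 deliver 4→2: —
step 20 deliver 4→1: —
step 21 deliver 4→0: —
step 22 deliver 4→0: —
step 23 deliver 0→4: —
step 24 deliver 4→2: —
step 25 deliver 4→2: —

no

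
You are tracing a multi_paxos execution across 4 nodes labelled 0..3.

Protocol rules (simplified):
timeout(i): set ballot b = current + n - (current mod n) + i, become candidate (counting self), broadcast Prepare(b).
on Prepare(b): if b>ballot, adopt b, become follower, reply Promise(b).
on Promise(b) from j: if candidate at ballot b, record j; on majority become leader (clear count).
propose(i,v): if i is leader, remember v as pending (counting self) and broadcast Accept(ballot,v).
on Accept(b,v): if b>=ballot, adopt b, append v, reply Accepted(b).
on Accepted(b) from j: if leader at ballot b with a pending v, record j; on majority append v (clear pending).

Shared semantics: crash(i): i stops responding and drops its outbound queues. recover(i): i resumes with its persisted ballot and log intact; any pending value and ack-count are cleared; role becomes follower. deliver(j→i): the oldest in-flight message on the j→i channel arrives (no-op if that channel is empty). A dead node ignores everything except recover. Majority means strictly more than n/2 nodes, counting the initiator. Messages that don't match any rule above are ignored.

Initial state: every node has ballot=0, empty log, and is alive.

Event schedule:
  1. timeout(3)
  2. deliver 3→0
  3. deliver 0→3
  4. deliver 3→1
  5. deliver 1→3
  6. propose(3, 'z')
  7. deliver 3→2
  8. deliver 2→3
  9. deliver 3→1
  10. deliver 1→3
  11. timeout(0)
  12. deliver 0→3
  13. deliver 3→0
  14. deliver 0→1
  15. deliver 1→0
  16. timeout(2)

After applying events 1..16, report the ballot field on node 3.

step 1 timeout(3): 3={cand,b=7,log=-}
step 2 deliver 3→0: 0={foll,b=7,log=-}
step 3 deliver 0→3: —
step 4 deliver 3→1: 1={foll,b=7,log=-}
step 5 deliver 1→3: 3={lead,b=7,log=-}
step 6 propose(3,'z'): —
step 7 deliver 3→2: 2={foll,b=7,log=-}
step 8 deliver 2→3: —
step 9 deliver 3→1: 1={foll,b=7,log=z}
step 10 deliver 1→3: —
step 11 timeout(0): 0={cand,b=8,log=-}
step 12 deliver 0→3: 3={foll,b=8,log=-}
step 13 deliver 3→0: —
step 14 deliver 0→1: 1={foll,b=8,log=z}
step 15 deliver 1→0: —
step 16 timeout(2): 2={cand,b=10,log=-}

8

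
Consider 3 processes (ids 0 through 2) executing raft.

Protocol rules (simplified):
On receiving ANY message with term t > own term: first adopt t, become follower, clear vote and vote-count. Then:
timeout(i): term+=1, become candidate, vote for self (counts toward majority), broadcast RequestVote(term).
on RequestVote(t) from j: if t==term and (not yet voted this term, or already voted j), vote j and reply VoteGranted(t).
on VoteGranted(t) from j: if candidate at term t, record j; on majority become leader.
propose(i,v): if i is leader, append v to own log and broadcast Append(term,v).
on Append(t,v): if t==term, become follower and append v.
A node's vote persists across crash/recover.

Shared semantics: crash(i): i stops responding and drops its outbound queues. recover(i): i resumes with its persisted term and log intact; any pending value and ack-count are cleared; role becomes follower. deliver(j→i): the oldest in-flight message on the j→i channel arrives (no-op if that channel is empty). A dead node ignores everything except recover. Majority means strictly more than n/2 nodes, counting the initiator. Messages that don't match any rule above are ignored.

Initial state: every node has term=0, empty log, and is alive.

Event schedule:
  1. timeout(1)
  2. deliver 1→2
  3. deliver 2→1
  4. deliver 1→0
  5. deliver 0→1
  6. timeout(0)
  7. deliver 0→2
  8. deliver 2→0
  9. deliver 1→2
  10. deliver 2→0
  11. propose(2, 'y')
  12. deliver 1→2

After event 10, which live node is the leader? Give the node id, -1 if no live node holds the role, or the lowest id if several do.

e1 timeout(1): 1[cand,t=1,-]
e2 deliver 1→2: 2[foll,t=1,-]
e3 deliver 2→1: 1[lead,t=1,-]
e4 deliver 1→0: 0[foll,t=1,-]
e5 deliver 0→1: ·
e6 timeout(0): 0[cand,t=2,-]
e7 deliver 0→2: 2[foll,t=2,-]
e8 deliver 2→0: 0[lead,t=2,-]
e9 deliver 1→2: ·
e10 deliver 2→0: ·

0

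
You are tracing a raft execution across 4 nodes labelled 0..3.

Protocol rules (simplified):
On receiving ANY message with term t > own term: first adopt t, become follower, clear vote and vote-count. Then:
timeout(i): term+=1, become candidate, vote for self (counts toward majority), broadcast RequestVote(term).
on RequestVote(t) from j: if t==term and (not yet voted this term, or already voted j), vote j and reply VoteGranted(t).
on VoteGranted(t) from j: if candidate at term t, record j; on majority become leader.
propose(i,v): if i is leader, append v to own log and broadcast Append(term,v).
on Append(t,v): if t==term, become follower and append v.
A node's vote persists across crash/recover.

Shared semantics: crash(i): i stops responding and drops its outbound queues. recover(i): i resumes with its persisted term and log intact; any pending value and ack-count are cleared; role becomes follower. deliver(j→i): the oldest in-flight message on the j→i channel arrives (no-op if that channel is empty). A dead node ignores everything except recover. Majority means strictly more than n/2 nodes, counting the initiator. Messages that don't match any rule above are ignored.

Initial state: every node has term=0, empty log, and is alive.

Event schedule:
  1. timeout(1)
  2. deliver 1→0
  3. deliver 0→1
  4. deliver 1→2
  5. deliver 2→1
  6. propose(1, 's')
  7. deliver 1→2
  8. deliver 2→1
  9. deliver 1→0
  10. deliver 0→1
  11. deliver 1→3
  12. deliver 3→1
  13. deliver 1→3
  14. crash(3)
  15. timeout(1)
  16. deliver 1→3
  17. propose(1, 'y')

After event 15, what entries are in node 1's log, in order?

step 1 timeout(1): 1={cand,t=1,log=-}
step 2 deliver 1→0: 0={foll,t=1,log=-}
step 3 deliver 0→1: —
step 4 deliver 1→2: 2={foll,t=1,log=-}
step 5 deliver 2→1: 1={lead,t=1,log=-}
step 6 propose(1,'s'): 1={lead,t=1,log=s}
step 7 deliver 1→2: 2={foll,t=1,log=s}
step 8 deliver 2→1: —
step 9 deliver 1→0: 0={foll,t=1,log=s}
step 10 deliver 0→1: —
step 11 deliver 1→3: 3={foll,t=1,log=-}
step 12 deliver 3→1: —
step 13 deliver 1→3: 3={foll,t=1,log=s}
step 14 crash(3): 3={✗foll,t=1,log=s}
step 15 timeout(1): 1={cand,t=2,log=s}

s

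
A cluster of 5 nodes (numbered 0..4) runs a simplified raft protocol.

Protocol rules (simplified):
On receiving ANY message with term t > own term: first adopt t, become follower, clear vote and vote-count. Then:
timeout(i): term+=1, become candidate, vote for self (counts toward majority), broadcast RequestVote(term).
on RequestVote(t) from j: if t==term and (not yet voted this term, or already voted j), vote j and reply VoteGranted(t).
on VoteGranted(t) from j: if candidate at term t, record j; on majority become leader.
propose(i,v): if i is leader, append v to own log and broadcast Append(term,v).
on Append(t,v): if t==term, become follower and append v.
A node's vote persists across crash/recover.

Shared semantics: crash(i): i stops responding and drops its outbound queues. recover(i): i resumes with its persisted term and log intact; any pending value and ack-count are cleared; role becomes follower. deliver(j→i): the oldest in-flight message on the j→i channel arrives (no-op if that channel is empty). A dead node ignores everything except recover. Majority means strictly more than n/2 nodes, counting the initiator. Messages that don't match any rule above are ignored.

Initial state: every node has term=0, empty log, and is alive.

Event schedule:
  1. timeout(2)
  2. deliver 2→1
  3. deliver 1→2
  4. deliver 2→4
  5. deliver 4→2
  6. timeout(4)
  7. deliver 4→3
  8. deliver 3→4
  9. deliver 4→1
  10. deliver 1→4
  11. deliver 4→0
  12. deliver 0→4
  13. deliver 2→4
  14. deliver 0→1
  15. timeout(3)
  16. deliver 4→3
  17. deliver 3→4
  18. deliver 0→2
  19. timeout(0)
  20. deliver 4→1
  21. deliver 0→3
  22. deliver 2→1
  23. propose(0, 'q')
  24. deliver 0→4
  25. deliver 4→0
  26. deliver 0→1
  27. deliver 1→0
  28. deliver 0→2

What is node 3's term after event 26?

after 1 — timeout(2): n2:cand/t1/[-]
after 2 — deliver 2→1: n1:foll/t1/[-]
after 3 — deliver 1→2: ·
after 4 — deliver 2→4: n4:foll/t1/[-]
after 5 — deliver 4→2: n2:lead/t1/[-]
after 6 — timeout(4): n4:cand/t2/[-]
after 7 — deliver 4→3: n3:foll/t2/[-]
after 8 — deliver 3→4: ·
after 9 — deliver 4→1: n1:foll/t2/[-]
after 10 — deliver 1→4: n4:lead/t2/[-]
after 11 — deliver 4→0: n0:foll/t2/[-]
after 12 — deliver 0→4: ·
after 13 — deliver 2→4: ·
after 14 — deliver 0→1: ·
after 15 — timeout(3): n3:cand/t3/[-]
after 16 — deliver 4→3: ·
after 17 — deliver 3→4: n4:foll/t3/[-]
after 18 — deliver 0→2: ·
after 19 — timeout(0): n0:cand/t3/[-]
after 20 — deliver 4→1: ·
after 21 — deliver 0→3: ·
after 22 — deliver 2→1: ·
after 23 — propose(0,'q'): ·
after 24 — deliver 0→4: ·
after 25 — deliver 4→0: ·
after 26 — deliver 0→1: n1:foll/t3/[-]

3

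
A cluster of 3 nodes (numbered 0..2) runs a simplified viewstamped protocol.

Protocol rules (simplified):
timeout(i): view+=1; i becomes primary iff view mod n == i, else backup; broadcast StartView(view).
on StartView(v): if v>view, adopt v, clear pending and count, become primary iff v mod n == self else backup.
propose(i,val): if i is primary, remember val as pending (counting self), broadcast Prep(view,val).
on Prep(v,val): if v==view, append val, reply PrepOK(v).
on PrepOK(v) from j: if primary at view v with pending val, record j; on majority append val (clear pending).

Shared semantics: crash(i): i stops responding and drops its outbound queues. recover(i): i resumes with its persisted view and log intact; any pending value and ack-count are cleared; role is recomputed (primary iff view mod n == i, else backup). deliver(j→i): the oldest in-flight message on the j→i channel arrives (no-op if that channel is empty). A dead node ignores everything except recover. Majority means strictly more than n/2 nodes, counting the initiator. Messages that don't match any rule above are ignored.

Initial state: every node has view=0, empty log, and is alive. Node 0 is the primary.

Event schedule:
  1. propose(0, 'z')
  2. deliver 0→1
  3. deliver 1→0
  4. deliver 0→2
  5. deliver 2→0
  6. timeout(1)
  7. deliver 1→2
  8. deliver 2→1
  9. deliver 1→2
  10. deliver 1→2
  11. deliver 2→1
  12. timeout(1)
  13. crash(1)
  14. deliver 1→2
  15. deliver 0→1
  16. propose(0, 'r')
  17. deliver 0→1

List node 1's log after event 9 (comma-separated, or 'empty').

z

1. propose(0,'z'):  nop
2. deliver 0→1:  <1:back v0 z>
3. deliver 1→0:  <0:prim v0 z>
4. deliver 0→2:  <2:back v0 z>
5. deliver 2→0:  nop
6. timeout(1):  <1:prim v1 z>
7. deliver 1→2:  <2:back v1 z>
8. deliver 2→1:  nop
9. deliver 1→2:  nop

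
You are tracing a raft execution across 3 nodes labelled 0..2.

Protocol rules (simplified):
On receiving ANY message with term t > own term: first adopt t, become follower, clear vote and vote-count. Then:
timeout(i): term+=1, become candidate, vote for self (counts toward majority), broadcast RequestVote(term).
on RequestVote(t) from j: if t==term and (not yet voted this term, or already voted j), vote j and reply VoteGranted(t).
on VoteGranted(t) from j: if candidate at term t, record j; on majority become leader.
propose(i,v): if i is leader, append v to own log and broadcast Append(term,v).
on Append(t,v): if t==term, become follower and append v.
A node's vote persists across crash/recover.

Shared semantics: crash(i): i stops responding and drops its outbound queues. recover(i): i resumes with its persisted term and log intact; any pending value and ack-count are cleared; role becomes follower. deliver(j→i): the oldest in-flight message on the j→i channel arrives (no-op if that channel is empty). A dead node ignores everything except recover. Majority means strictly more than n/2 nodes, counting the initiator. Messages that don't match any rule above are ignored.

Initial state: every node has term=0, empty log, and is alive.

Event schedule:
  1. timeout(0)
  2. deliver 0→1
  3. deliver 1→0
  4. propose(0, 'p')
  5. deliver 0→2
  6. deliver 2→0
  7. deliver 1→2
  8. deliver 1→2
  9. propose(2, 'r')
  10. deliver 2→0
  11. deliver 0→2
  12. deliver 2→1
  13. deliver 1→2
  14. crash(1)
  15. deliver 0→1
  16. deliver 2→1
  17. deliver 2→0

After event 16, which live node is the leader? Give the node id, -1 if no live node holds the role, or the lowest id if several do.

e1 timeout(0): 0[cand,t=1,-]
e2 deliver 0→1: 1[foll,t=1,-]
e3 deliver 1→0: 0[lead,t=1,-]
e4 propose(0,'p'): 0[lead,t=1,p]
e5 deliver 0→2: 2[foll,t=1,-]
e6 deliver 2→0: ·
e7 deliver 1→2: ·
e8 deliver 1→2: ·
e9 propose(2,'r'): ·
e10 deliver 2→0: ·
e11 deliver 0→2: 2[foll,t=1,p]
e12 deliver 2→1: ·
e13 deliver 1→2: ·
e14 crash(1): 1[✗foll,t=1,-]
e15 deliver 0→1: ·
e16 deliver 2→1: ·

0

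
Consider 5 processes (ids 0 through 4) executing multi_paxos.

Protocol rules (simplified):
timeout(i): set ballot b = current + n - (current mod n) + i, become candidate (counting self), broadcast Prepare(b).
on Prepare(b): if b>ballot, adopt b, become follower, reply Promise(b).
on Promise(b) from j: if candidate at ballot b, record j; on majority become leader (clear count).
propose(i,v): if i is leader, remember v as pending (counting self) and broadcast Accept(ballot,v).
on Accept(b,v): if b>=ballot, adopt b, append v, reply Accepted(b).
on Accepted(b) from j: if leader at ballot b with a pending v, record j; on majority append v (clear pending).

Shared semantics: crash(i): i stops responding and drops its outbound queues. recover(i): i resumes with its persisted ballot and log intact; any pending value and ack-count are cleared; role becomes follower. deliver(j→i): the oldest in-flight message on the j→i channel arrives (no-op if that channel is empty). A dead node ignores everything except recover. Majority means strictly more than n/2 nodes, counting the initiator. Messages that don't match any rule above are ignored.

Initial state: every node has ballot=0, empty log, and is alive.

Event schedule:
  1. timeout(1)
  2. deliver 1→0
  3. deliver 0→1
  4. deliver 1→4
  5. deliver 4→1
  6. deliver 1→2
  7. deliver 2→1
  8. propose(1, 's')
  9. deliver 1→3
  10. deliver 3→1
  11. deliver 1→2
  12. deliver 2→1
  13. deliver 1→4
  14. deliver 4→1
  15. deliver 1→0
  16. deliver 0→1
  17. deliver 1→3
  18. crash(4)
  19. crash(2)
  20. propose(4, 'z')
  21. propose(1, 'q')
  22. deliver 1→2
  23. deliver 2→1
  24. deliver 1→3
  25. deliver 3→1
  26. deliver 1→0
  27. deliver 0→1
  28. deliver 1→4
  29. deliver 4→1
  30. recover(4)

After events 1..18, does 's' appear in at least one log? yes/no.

e1 timeout(1): 1[cand,b=6,-]
e2 deliver 1→0: 0[foll,b=6,-]
e3 deliver 0→1: ·
e4 deliver 1→4: 4[foll,b=6,-]
e5 deliver 4→1: 1[lead,b=6,-]
e6 deliver 1→2: 2[foll,b=6,-]
e7 deliver 2→1: ·
e8 propose(1,'s'): ·
e9 deliver 1→3: 3[foll,b=6,-]
e10 deliver 3→1: ·
e11 deliver 1→2: 2[foll,b=6,s]
e12 deliver 2→1: ·
e13 deliver 1→4: 4[foll,b=6,s]
e14 deliver 4→1: 1[lead,b=6,s]
e15 deliver 1→0: 0[foll,b=6,s]
e16 deliver 0→1: ·
e17 deliver 1→3: 3[foll,b=6,s]
e18 crash(4): 4[✗foll,b=6,s]

yes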